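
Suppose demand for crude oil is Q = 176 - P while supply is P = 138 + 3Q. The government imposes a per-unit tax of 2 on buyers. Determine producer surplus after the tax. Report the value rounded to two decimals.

Rewriting demand in inverse form: P = 176 - Q.
Without the tax, 176 - Q = 138 + 3Q so Q* = 9.5 and P* = 166.5.
A tax on buyers shifts demand down by 2: (176 - 2) - Q = 138 + 3Q, so Q_t = 9. Buyers pay P_b = 167; sellers receive P_s = P_b - 2 = 165.
Producer surplus is the triangle above supply below P_s: (1/2)(9)(165 - 138) = 121.5.

121.50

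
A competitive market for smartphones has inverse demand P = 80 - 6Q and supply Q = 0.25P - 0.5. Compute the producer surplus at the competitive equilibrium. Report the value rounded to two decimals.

121.68

Rewriting supply in inverse form: P = 2 + 4Q.
Setting demand equal to supply, 78 = 10Q, so Q* = 7.8 and P* = 33.2.
PS is the area between P* and the supply curve from 0 to Q*: (1/2)(7.8)(31.2) = 121.68.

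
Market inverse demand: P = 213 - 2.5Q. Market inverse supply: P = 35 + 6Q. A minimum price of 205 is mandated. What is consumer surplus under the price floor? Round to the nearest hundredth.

Free-market equilibrium: 213 - 2.5Q = 35 + 6Q gives Q* = 20.9412, P* = 160.6471.
At the floor price 205, quantity demanded is (213 - 205)/2.5 = 3.2; demand is the short side, so Q = 3.2 trades at P = 205.
CS is the triangle under demand above 205: (1/2)(3.2)(213 - 205) = 12.8.

12.80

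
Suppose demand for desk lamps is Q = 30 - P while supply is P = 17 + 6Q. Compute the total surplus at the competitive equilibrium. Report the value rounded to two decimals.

12.07

Rewriting demand in inverse form: P = 30 - Q.
Equilibrium: 30 - Q = 17 + 6Q, so Q* = 1.8571 and P* = 28.1429.
CS = (1/2)(1.8571)(1.8571) = 1.7245 and PS = (1/2)(1.8571)(11.1429) = 10.3469, so total surplus = 12.0714.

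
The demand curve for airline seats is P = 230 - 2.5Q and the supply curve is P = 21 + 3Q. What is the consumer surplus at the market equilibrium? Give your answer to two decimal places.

1805.00

Set 230 - 2.5Q = 21 + 3Q, which gives 209 = 5.5Q, so Q* = 38 and P* = 230 - 2.5(38) = 135.
CS is the area between the demand curve and P* from 0 to Q*: (1/2)(38)(95) = 1805.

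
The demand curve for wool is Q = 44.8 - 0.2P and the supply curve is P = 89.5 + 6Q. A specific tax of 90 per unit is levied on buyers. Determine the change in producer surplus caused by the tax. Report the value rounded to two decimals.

Rewriting demand in inverse form: P = 224 - 5Q.
Pre-tax equilibrium: 224 - 5Q = 89.5 + 6Q gives Q* = 12.2273, P* = 162.8636.
With the tax, buyers' net willingness to pay falls by 90: (224 - 90) - 5Q = 89.5 + 6Q, so Q_t = 4.0455. Buyers pay P_b = 203.7727; sellers receive P_s = P_b - 90 = 113.7727.
PS falls from (1/2)(12.2273)(73.3636) = 448.5186 to (1/2)(4.0455)(24.2727) = 49.0971, a change of -399.4215.

-399.42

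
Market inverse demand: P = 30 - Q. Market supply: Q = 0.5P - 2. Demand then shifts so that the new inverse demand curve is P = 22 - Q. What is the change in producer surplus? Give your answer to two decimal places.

Rewriting supply in inverse form: P = 4 + 2Q.
Initial equilibrium: Q_0 = 8.6667, P_0 = 21.3333; CS_0 = (1/2)(8.6667)(8.6667) = 37.5556, PS_0 = (1/2)(8.6667)(17.3333) = 75.1111.
New equilibrium: 22 - Q = 4 + 2Q gives Q_1 = 6, P_1 = 16; CS_1 = 18, PS_1 = 36.
Change in producer surplus = 36 - 75.1111 = -39.1111.

-39.11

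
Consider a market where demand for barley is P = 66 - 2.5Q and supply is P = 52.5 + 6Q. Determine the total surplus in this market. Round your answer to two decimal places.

Set 66 - 2.5Q = 52.5 + 6Q, which gives 13.5 = 8.5Q, so Q* = 1.5882 and P* = 66 - 2.5(1.5882) = 62.0294.
CS = (1/2)(1.5882)(3.9706) = 3.1531 and PS = (1/2)(1.5882)(9.5294) = 7.5675, so total surplus = 10.7206.

10.72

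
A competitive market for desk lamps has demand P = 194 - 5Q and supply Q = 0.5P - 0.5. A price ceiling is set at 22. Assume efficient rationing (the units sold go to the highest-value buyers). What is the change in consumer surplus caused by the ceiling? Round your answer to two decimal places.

Rewriting supply in inverse form: P = 1 + 2Q.
Without the control, 194 - 5Q = 1 + 2Q so Q* = 27.5714 and P* = 56.1429.
At the ceiling price 22, quantity supplied is (22 - 1)/2 = 10.5; supply is the short side, so Q = 10.5 trades at P = 22.
CS goes from (1/2)(27.5714)(137.8571) = 1900.4592 to 1530.375 (computed as (194 - 22)(10.5) - (1/2)(5)(10.5)^2), a change of -370.0842.

-370.08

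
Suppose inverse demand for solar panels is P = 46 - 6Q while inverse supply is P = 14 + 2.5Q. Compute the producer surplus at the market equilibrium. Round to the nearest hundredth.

Set 46 - 6Q = 14 + 2.5Q, which gives 32 = 8.5Q, so Q* = 3.7647 and P* = 46 - 6(3.7647) = 23.4118.
Producer surplus is the triangle above supply below P*: (1/2)(3.7647)(23.4118 - 14) = (1/2)(3.7647)(9.4118) = 17.7163.

17.72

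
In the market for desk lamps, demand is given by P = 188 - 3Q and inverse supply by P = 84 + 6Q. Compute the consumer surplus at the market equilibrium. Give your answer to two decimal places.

Equilibrium: 188 - 3Q = 84 + 6Q, so Q* = 11.5556 and P* = 153.3333.
CS is the area between the demand curve and P* from 0 to Q*: (1/2)(11.5556)(34.6667) = 200.2963.

200.30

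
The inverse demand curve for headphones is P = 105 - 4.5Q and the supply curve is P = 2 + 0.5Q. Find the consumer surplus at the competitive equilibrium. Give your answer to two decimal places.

Equilibrium: 105 - 4.5Q = 2 + 0.5Q, so Q* = 20.6 and P* = 12.3.
Consumer surplus is the triangle under demand above P*: (1/2)(20.6)(105 - 12.3) = (1/2)(20.6)(92.7) = 954.81.

954.81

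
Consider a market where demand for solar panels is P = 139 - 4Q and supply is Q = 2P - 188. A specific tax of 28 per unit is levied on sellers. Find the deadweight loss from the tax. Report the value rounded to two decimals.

87.11

Rewriting supply in inverse form: P = 94 + 0.5Q.
Pre-tax equilibrium: 139 - 4Q = 94 + 0.5Q gives Q* = 10, P* = 99.
A tax on sellers shifts supply up by 28: 139 - 4Q = 94 + 0.5Q + 28, so Q_t = 3.7778. Buyers pay P_b = 123.8889; sellers receive P_s = P_b - 28 = 95.8889.
Deadweight loss is the triangle between the curves from Q_t to Q*: (1/2)(10 - 3.7778)(28) = 87.1111.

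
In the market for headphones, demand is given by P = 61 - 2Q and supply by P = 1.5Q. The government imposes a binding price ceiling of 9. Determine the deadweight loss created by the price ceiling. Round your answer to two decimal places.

Without the control, 61 - 2Q = 1.5Q so Q* = 17.4286 and P* = 26.1429.
At P = 9, sellers supply (9 - 0)/1.5 = 6 while buyers want more, so the quantity traded is 6 at price 9.
At Q = 6 the demand price is 49 and the supply price is 9. Deadweight loss is the triangle between the curves from 6 to 17.4286: (1/2)(49 - 9)(17.4286 - 6) = 228.5714.

228.57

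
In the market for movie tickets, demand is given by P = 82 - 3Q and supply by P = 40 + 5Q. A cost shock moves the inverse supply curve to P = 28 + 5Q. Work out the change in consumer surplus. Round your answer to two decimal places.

Initial equilibrium: Q_0 = 5.25, P_0 = 66.25; CS_0 = (1/2)(5.25)(15.75) = 41.3438, PS_0 = (1/2)(5.25)(26.25) = 68.9062.
New equilibrium: 82 - 3Q = 28 + 5Q gives Q_1 = 6.75, P_1 = 61.75; CS_1 = 68.3438, PS_1 = 113.9062.
Change in consumer surplus = 68.3438 - 41.3438 = 27.

27.00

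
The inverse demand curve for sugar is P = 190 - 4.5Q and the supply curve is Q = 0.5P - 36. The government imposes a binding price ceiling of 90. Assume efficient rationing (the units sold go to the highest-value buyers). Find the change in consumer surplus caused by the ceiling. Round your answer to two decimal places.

Rewriting supply in inverse form: P = 72 + 2Q.
Free-market equilibrium: 190 - 4.5Q = 72 + 2Q gives Q* = 18.1538, P* = 108.3077.
At P = 90, sellers supply (90 - 72)/2 = 9 while buyers want more, so the quantity traded is 9 at price 90.
CS goes from (1/2)(18.1538)(81.6923) = 741.5148 to 717.75 (computed as (190 - 90)(9) - (1/2)(4.5)(9)^2), a change of -23.7648.

-23.76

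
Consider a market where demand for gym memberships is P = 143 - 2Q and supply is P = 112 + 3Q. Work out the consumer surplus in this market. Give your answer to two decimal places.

Equilibrium: 143 - 2Q = 112 + 3Q, so Q* = 6.2 and P* = 130.6.
The demand choke price is 143, so CS = (1/2)(Q*)(143 - P*) = (1/2)(6.2)(12.4) = 38.44.

38.44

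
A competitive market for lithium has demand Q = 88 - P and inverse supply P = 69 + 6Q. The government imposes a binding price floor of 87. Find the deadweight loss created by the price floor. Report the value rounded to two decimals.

Rewriting demand in inverse form: P = 88 - Q.
Without the control, 88 - Q = 69 + 6Q so Q* = 2.7143 and P* = 85.2857.
At P = 87, buyers demand (88 - 87)/1 = 1 while sellers would supply more, so the quantity traded is 1 at price 87.
The lost-trades triangle has base Q* - 1 = 1.7143 and height equal to the gap between the curves at Q = 1, which is 87 - 75 = 12. DWL = (1/2)(1.7143)(12) = 10.2857.

10.29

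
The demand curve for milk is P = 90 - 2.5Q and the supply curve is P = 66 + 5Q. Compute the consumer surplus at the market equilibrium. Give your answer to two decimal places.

Equilibrium: 90 - 2.5Q = 66 + 5Q, so Q* = 3.2 and P* = 82.
The demand choke price is 90, so CS = (1/2)(Q*)(90 - P*) = (1/2)(3.2)(8) = 12.8.

12.80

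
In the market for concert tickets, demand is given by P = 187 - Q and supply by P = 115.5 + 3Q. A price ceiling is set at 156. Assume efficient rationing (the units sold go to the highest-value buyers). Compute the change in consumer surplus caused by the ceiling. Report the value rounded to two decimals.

Free-market equilibrium: 187 - Q = 115.5 + 3Q gives Q* = 17.875, P* = 169.125.
At P = 156, sellers supply (156 - 115.5)/3 = 13.5 while buyers want more, so the quantity traded is 13.5 at price 156.
CS goes from (1/2)(17.875)(17.875) = 159.7578 to 327.375 (computed as (187 - 156)(13.5) - (1/2)(1)(13.5)^2), a change of 167.6172.

167.62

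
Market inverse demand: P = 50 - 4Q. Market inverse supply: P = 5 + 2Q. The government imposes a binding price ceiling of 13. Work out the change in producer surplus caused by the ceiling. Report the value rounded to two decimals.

-40.25

Without the control, 50 - 4Q = 5 + 2Q so Q* = 7.5 and P* = 20.
At the ceiling price 13, quantity supplied is (13 - 5)/2 = 4; supply is the short side, so Q = 4 trades at P = 13.
PS goes from (1/2)(7.5)(15) = 56.25 to 16 (computed as (13 - 5)(4) - (1/2)(2)(4)^2), a change of -40.25.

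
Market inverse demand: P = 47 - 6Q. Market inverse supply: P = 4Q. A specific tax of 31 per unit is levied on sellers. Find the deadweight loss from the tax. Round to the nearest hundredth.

48.05

Without the tax, 47 - 6Q = 4Q so Q* = 4.7 and P* = 18.8.
With the tax, sellers need 31 more per unit: 47 - 6Q = 4Q + 31, so Q_t = 1.6. Buyers pay P_b = 37.4; sellers receive P_s = P_b - 31 = 6.4.
Deadweight loss is the triangle between the curves from Q_t to Q*: (1/2)(4.7 - 1.6)(31) = 48.05.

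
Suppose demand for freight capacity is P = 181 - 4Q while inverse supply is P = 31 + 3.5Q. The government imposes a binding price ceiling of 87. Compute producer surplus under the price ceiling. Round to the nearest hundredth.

Without the control, 181 - 4Q = 31 + 3.5Q so Q* = 20 and P* = 101.
At the ceiling price 87, quantity supplied is (87 - 31)/3.5 = 16; supply is the short side, so Q = 16 trades at P = 87.
PS is the triangle above supply below 87: (1/2)(16)(87 - 31) = 448.

448.00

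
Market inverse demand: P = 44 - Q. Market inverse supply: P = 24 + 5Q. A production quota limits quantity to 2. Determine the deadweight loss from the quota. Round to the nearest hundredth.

5.33

Without the quota, 44 - Q = 24 + 5Q gives Q* = 3.3333.
At Q = 2 the demand price is 44 - (2) = 42 and the supply price is 24 + 5(2) = 34.
DWL = (1/2)(gap between curves at 2) x (Q* - 2) = (1/2)(8)(1.3333) = 5.3333.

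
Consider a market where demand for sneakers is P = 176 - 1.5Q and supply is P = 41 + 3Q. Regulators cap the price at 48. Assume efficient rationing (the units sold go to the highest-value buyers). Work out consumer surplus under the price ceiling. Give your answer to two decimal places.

Without the control, 176 - 1.5Q = 41 + 3Q so Q* = 30 and P* = 131.
At P = 48, sellers supply (48 - 41)/3 = 2.3333 while buyers want more, so the quantity traded is 2.3333 at price 48.
The demand price at Q = 2.3333 is 172.5. CS is the trapezoid between demand and 48 over [0, 2.3333]: (1/2)[(176 - 48) + (172.5 - 48)](2.3333) = 294.5833.

294.58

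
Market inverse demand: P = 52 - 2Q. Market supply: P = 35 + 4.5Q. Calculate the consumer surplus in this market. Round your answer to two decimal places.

Equilibrium: 52 - 2Q = 35 + 4.5Q, so Q* = 2.6154 and P* = 46.7692.
CS is the area between the demand curve and P* from 0 to Q*: (1/2)(2.6154)(5.2308) = 6.8402.

6.84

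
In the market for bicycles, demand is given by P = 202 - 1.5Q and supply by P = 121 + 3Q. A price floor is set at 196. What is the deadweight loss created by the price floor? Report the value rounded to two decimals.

441.00

Free-market equilibrium: 202 - 1.5Q = 121 + 3Q gives Q* = 18, P* = 175.
At P = 196, buyers demand (202 - 196)/1.5 = 4 while sellers would supply more, so the quantity traded is 4 at price 196.
The lost-trades triangle has base Q* - 4 = 14 and height equal to the gap between the curves at Q = 4, which is 196 - 133 = 63. DWL = (1/2)(14)(63) = 441.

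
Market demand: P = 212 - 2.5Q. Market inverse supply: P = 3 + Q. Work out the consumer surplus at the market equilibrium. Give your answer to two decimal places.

4457.24

Setting demand equal to supply, 209 = 3.5Q, so Q* = 59.7143 and P* = 62.7143.
Consumer surplus is the triangle under demand above P*: (1/2)(59.7143)(212 - 62.7143) = (1/2)(59.7143)(149.2857) = 4457.2449.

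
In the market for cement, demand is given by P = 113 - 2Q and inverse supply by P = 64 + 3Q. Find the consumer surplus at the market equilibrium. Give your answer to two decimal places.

96.04

Set 113 - 2Q = 64 + 3Q, which gives 49 = 5Q, so Q* = 9.8 and P* = 113 - 2(9.8) = 93.4.
The demand choke price is 113, so CS = (1/2)(Q*)(113 - P*) = (1/2)(9.8)(19.6) = 96.04.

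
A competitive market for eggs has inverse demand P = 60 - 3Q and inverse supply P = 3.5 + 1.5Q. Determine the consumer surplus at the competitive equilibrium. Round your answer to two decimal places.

Setting demand equal to supply, 56.5 = 4.5Q, so Q* = 12.5556 and P* = 22.3333.
Consumer surplus is the triangle under demand above P*: (1/2)(12.5556)(60 - 22.3333) = (1/2)(12.5556)(37.6667) = 236.463.

236.46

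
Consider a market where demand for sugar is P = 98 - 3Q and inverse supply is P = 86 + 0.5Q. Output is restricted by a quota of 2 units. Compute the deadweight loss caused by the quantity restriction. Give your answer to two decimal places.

Unrestricted equilibrium: Q* = (98 - 86)/(3 + 0.5) = 3.4286.
At Q = 2 the demand price is 98 - 3(2) = 92 and the supply price is 86 + 0.5(2) = 87.
DWL = (1/2)(gap between curves at 2) x (Q* - 2) = (1/2)(5)(1.4286) = 3.5714.

3.57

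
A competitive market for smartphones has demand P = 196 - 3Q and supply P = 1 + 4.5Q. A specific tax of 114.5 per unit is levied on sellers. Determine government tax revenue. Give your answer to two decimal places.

Pre-tax equilibrium: 196 - 3Q = 1 + 4.5Q gives Q* = 26, P* = 118.
A tax on sellers shifts supply up by 114.5: 196 - 3Q = 1 + 4.5Q + 114.5, so Q_t = 10.7333. Buyers pay P_b = 163.8; sellers receive P_s = P_b - 114.5 = 49.3.
Revenue is the tax times quantity traded: 114.5 x 10.7333 = 1228.9667.

1228.97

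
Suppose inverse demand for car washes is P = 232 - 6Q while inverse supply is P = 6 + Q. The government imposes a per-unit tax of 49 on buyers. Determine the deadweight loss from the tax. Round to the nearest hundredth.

171.50

Without the tax, 232 - 6Q = 6 + Q so Q* = 32.2857 and P* = 38.2857.
A tax on buyers shifts demand down by 49: (232 - 49) - 6Q = 6 + Q, so Q_t = 25.2857. Buyers pay P_b = 80.2857; sellers receive P_s = P_b - 49 = 31.2857.
The welfare triangle lost has base Q* - Q_t = 7 and height t = 49, so DWL = (1/2)(7)(49) = 171.5.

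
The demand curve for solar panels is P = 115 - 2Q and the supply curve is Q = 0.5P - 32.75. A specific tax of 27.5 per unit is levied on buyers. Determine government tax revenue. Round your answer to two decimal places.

151.25

Rewriting supply in inverse form: P = 65.5 + 2Q.
Without the tax, 115 - 2Q = 65.5 + 2Q so Q* = 12.375 and P* = 90.25.
With the tax, buyers' net willingness to pay falls by 27.5: (115 - 27.5) - 2Q = 65.5 + 2Q, so Q_t = 5.5. Buyers pay P_b = 104; sellers receive P_s = P_b - 27.5 = 76.5.
Tax revenue = t x Q_t = 27.5 x 5.5 = 151.25.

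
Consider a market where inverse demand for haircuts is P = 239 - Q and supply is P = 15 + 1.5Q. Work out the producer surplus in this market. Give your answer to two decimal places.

6021.12

Equilibrium: 239 - Q = 15 + 1.5Q, so Q* = 89.6 and P* = 149.4.
The supply curve's price intercept is 15, so PS = (1/2)(Q*)(P* - 15) = (1/2)(89.6)(134.4) = 6021.12.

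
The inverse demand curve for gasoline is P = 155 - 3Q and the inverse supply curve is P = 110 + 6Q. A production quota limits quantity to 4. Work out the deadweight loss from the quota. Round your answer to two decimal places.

4.50

Unrestricted equilibrium: Q* = (155 - 110)/(3 + 6) = 5.
At Q = 4 the demand price is 155 - 3(4) = 143 and the supply price is 110 + 6(4) = 134.
Deadweight loss is the triangle between the curves from 4 to 5: (1/2)(143 - 134)(5 - 4) = 4.5.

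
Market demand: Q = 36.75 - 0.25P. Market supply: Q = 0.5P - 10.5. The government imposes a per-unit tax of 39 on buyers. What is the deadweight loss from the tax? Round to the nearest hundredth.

Rewriting demand in inverse form: P = 147 - 4Q.
Rewriting supply in inverse form: P = 21 + 2Q.
Pre-tax equilibrium: 147 - 4Q = 21 + 2Q gives Q* = 21, P* = 63.
A tax on buyers shifts demand down by 39: (147 - 39) - 4Q = 21 + 2Q, so Q_t = 14.5. Buyers pay P_b = 89; sellers receive P_s = P_b - 39 = 50.
The welfare triangle lost has base Q* - Q_t = 6.5 and height t = 39, so DWL = (1/2)(6.5)(39) = 126.75.

126.75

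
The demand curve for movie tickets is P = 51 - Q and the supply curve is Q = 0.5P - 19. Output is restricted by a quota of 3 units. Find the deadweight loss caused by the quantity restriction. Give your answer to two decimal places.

Rewriting supply in inverse form: P = 38 + 2Q.
Unrestricted equilibrium: Q* = (51 - 38)/(1 + 2) = 4.3333.
At Q = 3 the demand price is 51 - (3) = 48 and the supply price is 38 + 2(3) = 44.
DWL = (1/2)(gap between curves at 3) x (Q* - 3) = (1/2)(4)(1.3333) = 2.6667.

2.67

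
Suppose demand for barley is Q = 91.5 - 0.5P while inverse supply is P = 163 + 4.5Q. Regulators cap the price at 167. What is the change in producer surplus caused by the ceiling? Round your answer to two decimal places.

Rewriting demand in inverse form: P = 183 - 2Q.
Free-market equilibrium: 183 - 2Q = 163 + 4.5Q gives Q* = 3.0769, P* = 176.8462.
At the ceiling price 167, quantity supplied is (167 - 163)/4.5 = 0.8889; supply is the short side, so Q = 0.8889 trades at P = 167.
PS goes from (1/2)(3.0769)(13.8462) = 21.3018 to 1.7778 (computed as (167 - 163)(0.8889) - (1/2)(4.5)(0.8889)^2), a change of -19.524.

-19.52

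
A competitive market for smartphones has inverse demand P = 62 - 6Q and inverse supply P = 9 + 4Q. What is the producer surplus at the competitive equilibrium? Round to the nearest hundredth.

Set 62 - 6Q = 9 + 4Q, which gives 53 = 10Q, so Q* = 5.3 and P* = 62 - 6(5.3) = 30.2.
Producer surplus is the triangle above supply below P*: (1/2)(5.3)(30.2 - 9) = (1/2)(5.3)(21.2) = 56.18.

56.18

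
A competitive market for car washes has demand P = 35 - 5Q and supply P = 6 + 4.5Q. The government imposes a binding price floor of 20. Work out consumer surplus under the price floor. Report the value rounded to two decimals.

Free-market equilibrium: 35 - 5Q = 6 + 4.5Q gives Q* = 3.0526, P* = 19.7368.
At the floor price 20, quantity demanded is (35 - 20)/5 = 3; demand is the short side, so Q = 3 trades at P = 20.
CS is the triangle under demand above 20: (1/2)(3)(35 - 20) = 22.5.

22.50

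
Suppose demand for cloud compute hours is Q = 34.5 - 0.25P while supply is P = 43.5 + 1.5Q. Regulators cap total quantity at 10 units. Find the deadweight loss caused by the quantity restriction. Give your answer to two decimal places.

141.84

Rewriting demand in inverse form: P = 138 - 4Q.
Without the quota, 138 - 4Q = 43.5 + 1.5Q gives Q* = 17.1818.
At Q = 10 the demand price is 138 - 4(10) = 98 and the supply price is 43.5 + 1.5(10) = 58.5.
Deadweight loss is the triangle between the curves from 10 to 17.1818: (1/2)(98 - 58.5)(17.1818 - 10) = 141.8409.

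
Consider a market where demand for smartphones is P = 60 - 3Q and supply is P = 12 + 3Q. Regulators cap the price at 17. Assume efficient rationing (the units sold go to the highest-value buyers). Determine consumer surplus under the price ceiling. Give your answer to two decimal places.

67.50

Without the control, 60 - 3Q = 12 + 3Q so Q* = 8 and P* = 36.
At the ceiling price 17, quantity supplied is (17 - 12)/3 = 1.6667; supply is the short side, so Q = 1.6667 trades at P = 17.
The demand price at Q = 1.6667 is 55. CS is the trapezoid between demand and 17 over [0, 1.6667]: (1/2)[(60 - 17) + (55 - 17)](1.6667) = 67.5.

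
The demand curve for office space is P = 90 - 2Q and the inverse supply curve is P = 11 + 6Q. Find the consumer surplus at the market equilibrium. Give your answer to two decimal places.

Equilibrium: 90 - 2Q = 11 + 6Q, so Q* = 9.875 and P* = 70.25.
CS is the area between the demand curve and P* from 0 to Q*: (1/2)(9.875)(19.75) = 97.5156.

97.52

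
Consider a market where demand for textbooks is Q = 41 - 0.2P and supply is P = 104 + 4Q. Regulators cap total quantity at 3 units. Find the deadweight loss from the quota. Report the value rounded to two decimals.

304.22

Rewriting demand in inverse form: P = 205 - 5Q.
Unrestricted equilibrium: Q* = (205 - 104)/(5 + 4) = 11.2222.
At Q = 3 the demand price is 205 - 5(3) = 190 and the supply price is 104 + 4(3) = 116.
Deadweight loss is the triangle between the curves from 3 to 11.2222: (1/2)(190 - 116)(11.2222 - 3) = 304.2222.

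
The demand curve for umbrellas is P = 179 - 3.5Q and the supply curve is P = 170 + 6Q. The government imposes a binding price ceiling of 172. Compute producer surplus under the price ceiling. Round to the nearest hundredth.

Without the control, 179 - 3.5Q = 170 + 6Q so Q* = 0.9474 and P* = 175.6842.
At the ceiling price 172, quantity supplied is (172 - 170)/6 = 0.3333; supply is the short side, so Q = 0.3333 trades at P = 172.
PS is the triangle above supply below 172: (1/2)(0.3333)(172 - 170) = 0.3333.

0.33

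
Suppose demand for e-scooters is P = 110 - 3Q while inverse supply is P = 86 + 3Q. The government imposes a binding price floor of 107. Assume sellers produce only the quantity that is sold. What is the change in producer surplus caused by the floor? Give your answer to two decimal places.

-4.50

Without the control, 110 - 3Q = 86 + 3Q so Q* = 4 and P* = 98.
At the floor price 107, quantity demanded is (110 - 107)/3 = 1; demand is the short side, so Q = 1 trades at P = 107.
PS goes from (1/2)(4)(12) = 24 to 19.5 (computed as (107 - 86)(1) - (1/2)(3)(1)^2), a change of -4.5.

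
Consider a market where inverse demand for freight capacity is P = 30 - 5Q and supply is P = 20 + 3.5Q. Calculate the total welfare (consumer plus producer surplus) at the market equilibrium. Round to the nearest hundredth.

Set 30 - 5Q = 20 + 3.5Q, which gives 10 = 8.5Q, so Q* = 1.1765 and P* = 30 - 5(1.1765) = 24.1176.
CS = (1/2)(1.1765)(5.8824) = 3.4602 and PS = (1/2)(1.1765)(4.1176) = 2.4221, so total surplus = 5.8824.

5.88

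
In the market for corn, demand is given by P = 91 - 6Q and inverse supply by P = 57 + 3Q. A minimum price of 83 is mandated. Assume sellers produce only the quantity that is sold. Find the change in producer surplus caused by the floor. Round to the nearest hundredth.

Without the control, 91 - 6Q = 57 + 3Q so Q* = 3.7778 and P* = 68.3333.
At P = 83, buyers demand (91 - 83)/6 = 1.3333 while sellers would supply more, so the quantity traded is 1.3333 at price 83.
PS goes from (1/2)(3.7778)(11.3333) = 21.4074 to 32 (computed as (83 - 57)(1.3333) - (1/2)(3)(1.3333)^2), a change of 10.5926.

10.59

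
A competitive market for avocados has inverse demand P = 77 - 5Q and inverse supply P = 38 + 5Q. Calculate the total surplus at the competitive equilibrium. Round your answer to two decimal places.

76.05

Set 77 - 5Q = 38 + 5Q, which gives 39 = 10Q, so Q* = 3.9 and P* = 77 - 5(3.9) = 57.5.
Total surplus is the full triangle between the curves from 0 to Q*: (1/2)(3.9)(77 - 38) = 76.05.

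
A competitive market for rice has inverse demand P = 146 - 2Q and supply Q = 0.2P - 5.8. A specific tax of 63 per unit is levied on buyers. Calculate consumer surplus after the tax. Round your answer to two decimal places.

Rewriting supply in inverse form: P = 29 + 5Q.
Pre-tax equilibrium: 146 - 2Q = 29 + 5Q gives Q* = 16.7143, P* = 112.5714.
With the tax, buyers' net willingness to pay falls by 63: (146 - 63) - 2Q = 29 + 5Q, so Q_t = 7.7143. Buyers pay P_b = 130.5714; sellers receive P_s = P_b - 63 = 67.5714.
Consumer surplus is the triangle under demand above P_b: (1/2)(7.7143)(146 - 130.5714) = 59.5102.

59.51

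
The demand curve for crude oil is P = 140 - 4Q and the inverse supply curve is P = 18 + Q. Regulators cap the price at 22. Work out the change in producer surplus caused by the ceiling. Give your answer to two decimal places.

-289.68

Free-market equilibrium: 140 - 4Q = 18 + Q gives Q* = 24.4, P* = 42.4.
At P = 22, sellers supply (22 - 18)/1 = 4 while buyers want more, so the quantity traded is 4 at price 22.
PS goes from (1/2)(24.4)(24.4) = 297.68 to 8 (computed as (22 - 18)(4) - (1/2)(1)(4)^2), a change of -289.68.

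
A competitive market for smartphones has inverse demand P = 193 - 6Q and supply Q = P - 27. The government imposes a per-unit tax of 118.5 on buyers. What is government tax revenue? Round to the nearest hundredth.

804.11

Rewriting supply in inverse form: P = 27 + Q.
Without the tax, 193 - 6Q = 27 + Q so Q* = 23.7143 and P* = 50.7143.
With the tax, buyers' net willingness to pay falls by 118.5: (193 - 118.5) - 6Q = 27 + Q, so Q_t = 6.7857. Buyers pay P_b = 152.2857; sellers receive P_s = P_b - 118.5 = 33.7857.
Tax revenue = t x Q_t = 118.5 x 6.7857 = 804.1071.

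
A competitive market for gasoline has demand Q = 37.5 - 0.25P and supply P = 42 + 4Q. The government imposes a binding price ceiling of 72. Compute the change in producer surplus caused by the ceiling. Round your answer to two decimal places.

-252.00

Rewriting demand in inverse form: P = 150 - 4Q.
Free-market equilibrium: 150 - 4Q = 42 + 4Q gives Q* = 13.5, P* = 96.
At the ceiling price 72, quantity supplied is (72 - 42)/4 = 7.5; supply is the short side, so Q = 7.5 trades at P = 72.
PS goes from (1/2)(13.5)(54) = 364.5 to 112.5 (computed as (72 - 42)(7.5) - (1/2)(4)(7.5)^2), a change of -252.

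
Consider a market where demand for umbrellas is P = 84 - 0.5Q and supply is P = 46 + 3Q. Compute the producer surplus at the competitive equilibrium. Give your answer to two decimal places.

Set 84 - 0.5Q = 46 + 3Q, which gives 38 = 3.5Q, so Q* = 10.8571 and P* = 84 - 0.5(10.8571) = 78.5714.
PS is the area between P* and the supply curve from 0 to Q*: (1/2)(10.8571)(32.5714) = 176.8163.

176.82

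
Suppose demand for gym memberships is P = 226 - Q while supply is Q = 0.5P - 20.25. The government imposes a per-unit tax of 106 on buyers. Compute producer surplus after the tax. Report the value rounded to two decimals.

702.25

Rewriting supply in inverse form: P = 40.5 + 2Q.
Pre-tax equilibrium: 226 - Q = 40.5 + 2Q gives Q* = 61.8333, P* = 164.1667.
With the tax, buyers' net willingness to pay falls by 106: (226 - 106) - Q = 40.5 + 2Q, so Q_t = 26.5. Buyers pay P_b = 199.5; sellers receive P_s = P_b - 106 = 93.5.
PS = (1/2)(Q_t)(P_s - 40.5) = (1/2)(26.5)(53) = 702.25.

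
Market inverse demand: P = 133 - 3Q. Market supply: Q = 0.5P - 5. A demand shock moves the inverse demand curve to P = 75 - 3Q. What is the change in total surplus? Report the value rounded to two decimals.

Rewriting supply in inverse form: P = 10 + 2Q.
Initial equilibrium: Q_0 = 24.6, P_0 = 59.2; CS_0 = (1/2)(24.6)(73.8) = 907.74, PS_0 = (1/2)(24.6)(49.2) = 605.16.
New equilibrium: 75 - 3Q = 10 + 2Q gives Q_1 = 13, P_1 = 36; CS_1 = 253.5, PS_1 = 169.
Change in total surplus = (253.5 + 169) - (907.74 + 605.16) = -1090.4.

-1090.40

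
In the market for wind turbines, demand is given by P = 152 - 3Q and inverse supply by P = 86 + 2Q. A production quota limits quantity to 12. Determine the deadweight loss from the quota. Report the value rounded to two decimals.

3.60

Without the quota, 152 - 3Q = 86 + 2Q gives Q* = 13.2.
At Q = 12 the demand price is 152 - 3(12) = 116 and the supply price is 86 + 2(12) = 110.
DWL = (1/2)(gap between curves at 12) x (Q* - 12) = (1/2)(6)(1.2) = 3.6.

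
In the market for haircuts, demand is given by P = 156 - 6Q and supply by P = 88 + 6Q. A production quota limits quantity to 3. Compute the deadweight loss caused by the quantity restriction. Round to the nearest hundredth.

42.67

Unrestricted equilibrium: Q* = (156 - 88)/(6 + 6) = 5.6667.
At Q = 3 the demand price is 156 - 6(3) = 138 and the supply price is 88 + 6(3) = 106.
Deadweight loss is the triangle between the curves from 3 to 5.6667: (1/2)(138 - 106)(5.6667 - 3) = 42.6667.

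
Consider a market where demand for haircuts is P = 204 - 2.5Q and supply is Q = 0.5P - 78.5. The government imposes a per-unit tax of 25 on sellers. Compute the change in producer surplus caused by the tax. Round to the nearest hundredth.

-85.19

Rewriting supply in inverse form: P = 157 + 2Q.
Without the tax, 204 - 2.5Q = 157 + 2Q so Q* = 10.4444 and P* = 177.8889.
With the tax, sellers need 25 more per unit: 204 - 2.5Q = 157 + 2Q + 25, so Q_t = 4.8889. Buyers pay P_b = 191.7778; sellers receive P_s = P_b - 25 = 166.7778.
PS falls from (1/2)(10.4444)(20.8889) = 109.0864 to (1/2)(4.8889)(9.7778) = 23.9012, a change of -85.1852.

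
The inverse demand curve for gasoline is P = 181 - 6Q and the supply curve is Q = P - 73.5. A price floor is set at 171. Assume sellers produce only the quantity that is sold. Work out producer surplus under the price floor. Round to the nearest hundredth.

161.11

Rewriting supply in inverse form: P = 73.5 + Q.
Without the control, 181 - 6Q = 73.5 + Q so Q* = 15.3571 and P* = 88.8571.
At the floor price 171, quantity demanded is (181 - 171)/6 = 1.6667; demand is the short side, so Q = 1.6667 trades at P = 171.
The supply price at Q = 1.6667 is 75.1667. PS is the trapezoid between 171 and supply over [0, 1.6667]: (1/2)[(171 - 73.5) + (171 - 75.1667)](1.6667) = 161.1111.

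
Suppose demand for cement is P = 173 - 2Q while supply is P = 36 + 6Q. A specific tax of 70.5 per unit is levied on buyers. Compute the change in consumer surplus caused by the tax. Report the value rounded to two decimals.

-224.17

Without the tax, 173 - 2Q = 36 + 6Q so Q* = 17.125 and P* = 138.75.
With the tax, buyers' net willingness to pay falls by 70.5: (173 - 70.5) - 2Q = 36 + 6Q, so Q_t = 8.3125. Buyers pay P_b = 156.375; sellers receive P_s = P_b - 70.5 = 85.875.
CS falls from (1/2)(17.125)(34.25) = 293.2656 to (1/2)(8.3125)(16.625) = 69.0977, a change of -224.168.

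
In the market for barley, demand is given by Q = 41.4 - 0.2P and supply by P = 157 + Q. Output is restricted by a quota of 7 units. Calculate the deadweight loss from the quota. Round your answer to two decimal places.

Rewriting demand in inverse form: P = 207 - 5Q.
Unrestricted equilibrium: Q* = (207 - 157)/(5 + 1) = 8.3333.
At Q = 7 the demand price is 207 - 5(7) = 172 and the supply price is 157 + (7) = 164.
Deadweight loss is the triangle between the curves from 7 to 8.3333: (1/2)(172 - 164)(8.3333 - 7) = 5.3333.

5.33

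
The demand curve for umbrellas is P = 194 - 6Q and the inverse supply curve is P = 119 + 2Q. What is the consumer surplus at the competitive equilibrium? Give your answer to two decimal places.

Set 194 - 6Q = 119 + 2Q, which gives 75 = 8Q, so Q* = 9.375 and P* = 194 - 6(9.375) = 137.75.
CS is the area between the demand curve and P* from 0 to Q*: (1/2)(9.375)(56.25) = 263.6719.

263.67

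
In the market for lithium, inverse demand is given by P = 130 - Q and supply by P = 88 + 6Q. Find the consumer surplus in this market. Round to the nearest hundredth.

Setting demand equal to supply, 42 = 7Q, so Q* = 6 and P* = 124.
CS is the area between the demand curve and P* from 0 to Q*: (1/2)(6)(6) = 18.

18.00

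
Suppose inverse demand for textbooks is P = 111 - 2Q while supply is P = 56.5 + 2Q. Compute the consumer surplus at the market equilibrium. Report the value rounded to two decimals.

Setting demand equal to supply, 54.5 = 4Q, so Q* = 13.625 and P* = 83.75.
The demand choke price is 111, so CS = (1/2)(Q*)(111 - P*) = (1/2)(13.625)(27.25) = 185.6406.

185.64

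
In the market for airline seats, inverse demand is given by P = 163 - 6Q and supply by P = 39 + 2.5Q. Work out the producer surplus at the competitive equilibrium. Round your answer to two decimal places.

Setting demand equal to supply, 124 = 8.5Q, so Q* = 14.5882 and P* = 75.4706.
PS is the area between P* and the supply curve from 0 to Q*: (1/2)(14.5882)(36.4706) = 266.0208.

266.02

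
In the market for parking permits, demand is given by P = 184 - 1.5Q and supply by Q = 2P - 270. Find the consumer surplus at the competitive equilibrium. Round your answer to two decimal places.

450.19

Rewriting supply in inverse form: P = 135 + 0.5Q.
Setting demand equal to supply, 49 = 2Q, so Q* = 24.5 and P* = 147.25.
Consumer surplus is the triangle under demand above P*: (1/2)(24.5)(184 - 147.25) = (1/2)(24.5)(36.75) = 450.1875.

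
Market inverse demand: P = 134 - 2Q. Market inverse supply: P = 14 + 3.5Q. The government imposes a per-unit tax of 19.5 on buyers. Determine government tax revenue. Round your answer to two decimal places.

356.32

Pre-tax equilibrium: 134 - 2Q = 14 + 3.5Q gives Q* = 21.8182, P* = 90.3636.
A tax on buyers shifts demand down by 19.5: (134 - 19.5) - 2Q = 14 + 3.5Q, so Q_t = 18.2727. Buyers pay P_b = 97.4545; sellers receive P_s = P_b - 19.5 = 77.9545.
Revenue is the tax times quantity traded: 19.5 x 18.2727 = 356.3182.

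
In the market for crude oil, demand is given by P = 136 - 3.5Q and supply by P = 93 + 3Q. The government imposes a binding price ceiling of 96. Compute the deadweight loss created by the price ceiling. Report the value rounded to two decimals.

Free-market equilibrium: 136 - 3.5Q = 93 + 3Q gives Q* = 6.6154, P* = 112.8462.
At P = 96, sellers supply (96 - 93)/3 = 1 while buyers want more, so the quantity traded is 1 at price 96.
At Q = 1 the demand price is 132.5 and the supply price is 96. Deadweight loss is the triangle between the curves from 1 to 6.6154: (1/2)(132.5 - 96)(6.6154 - 1) = 102.4808.

102.48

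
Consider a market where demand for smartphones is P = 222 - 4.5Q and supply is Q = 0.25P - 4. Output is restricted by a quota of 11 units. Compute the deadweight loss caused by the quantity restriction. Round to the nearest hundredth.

Rewriting supply in inverse form: P = 16 + 4Q.
Unrestricted equilibrium: Q* = (222 - 16)/(4.5 + 4) = 24.2353.
At Q = 11 the demand price is 222 - 4.5(11) = 172.5 and the supply price is 16 + 4(11) = 60.
DWL = (1/2)(gap between curves at 11) x (Q* - 11) = (1/2)(112.5)(13.2353) = 744.4853.

744.49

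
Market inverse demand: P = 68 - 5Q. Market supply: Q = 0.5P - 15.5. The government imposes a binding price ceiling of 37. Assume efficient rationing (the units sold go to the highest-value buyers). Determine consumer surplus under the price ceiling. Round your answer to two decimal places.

70.50

Rewriting supply in inverse form: P = 31 + 2Q.
Without the control, 68 - 5Q = 31 + 2Q so Q* = 5.2857 and P* = 41.5714.
At P = 37, sellers supply (37 - 31)/2 = 3 while buyers want more, so the quantity traded is 3 at price 37.
The demand price at Q = 3 is 53. CS is the trapezoid between demand and 37 over [0, 3]: (1/2)[(68 - 37) + (53 - 37)](3) = 70.5.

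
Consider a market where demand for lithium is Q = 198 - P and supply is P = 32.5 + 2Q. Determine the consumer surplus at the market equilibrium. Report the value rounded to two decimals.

1521.68

Rewriting demand in inverse form: P = 198 - Q.
Set 198 - Q = 32.5 + 2Q, which gives 165.5 = 3Q, so Q* = 55.1667 and P* = 198 - (55.1667) = 142.8333.
The demand choke price is 198, so CS = (1/2)(Q*)(198 - P*) = (1/2)(55.1667)(55.1667) = 1521.6806.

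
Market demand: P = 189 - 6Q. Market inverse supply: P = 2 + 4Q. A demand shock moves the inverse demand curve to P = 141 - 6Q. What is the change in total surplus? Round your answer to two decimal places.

-782.40

Initial equilibrium: Q_0 = 18.7, P_0 = 76.8; CS_0 = (1/2)(18.7)(112.2) = 1049.07, PS_0 = (1/2)(18.7)(74.8) = 699.38.
New equilibrium: 141 - 6Q = 2 + 4Q gives Q_1 = 13.9, P_1 = 57.6; CS_1 = 579.63, PS_1 = 386.42.
Change in total surplus = (579.63 + 386.42) - (1049.07 + 699.38) = -782.4.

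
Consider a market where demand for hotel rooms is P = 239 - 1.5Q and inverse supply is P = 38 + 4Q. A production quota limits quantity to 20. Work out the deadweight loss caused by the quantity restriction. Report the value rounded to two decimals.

752.82

Unrestricted equilibrium: Q* = (239 - 38)/(1.5 + 4) = 36.5455.
At Q = 20 the demand price is 239 - 1.5(20) = 209 and the supply price is 38 + 4(20) = 118.
DWL = (1/2)(gap between curves at 20) x (Q* - 20) = (1/2)(91)(16.5455) = 752.8182.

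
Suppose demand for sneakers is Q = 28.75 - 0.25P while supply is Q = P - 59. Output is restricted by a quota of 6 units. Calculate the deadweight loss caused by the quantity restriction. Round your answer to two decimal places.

67.60

Rewriting demand in inverse form: P = 115 - 4Q.
Rewriting supply in inverse form: P = 59 + Q.
Without the quota, 115 - 4Q = 59 + Q gives Q* = 11.2.
At Q = 6 the demand price is 115 - 4(6) = 91 and the supply price is 59 + (6) = 65.
Deadweight loss is the triangle between the curves from 6 to 11.2: (1/2)(91 - 65)(11.2 - 6) = 67.6.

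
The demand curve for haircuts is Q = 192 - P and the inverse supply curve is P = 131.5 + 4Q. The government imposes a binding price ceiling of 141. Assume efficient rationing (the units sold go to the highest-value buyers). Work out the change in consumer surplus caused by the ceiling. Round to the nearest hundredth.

45.10

Rewriting demand in inverse form: P = 192 - Q.
Free-market equilibrium: 192 - Q = 131.5 + 4Q gives Q* = 12.1, P* = 179.9.
At P = 141, sellers supply (141 - 131.5)/4 = 2.375 while buyers want more, so the quantity traded is 2.375 at price 141.
CS goes from (1/2)(12.1)(12.1) = 73.205 to 118.3047 (computed as (192 - 141)(2.375) - (1/2)(1)(2.375)^2), a change of 45.0997.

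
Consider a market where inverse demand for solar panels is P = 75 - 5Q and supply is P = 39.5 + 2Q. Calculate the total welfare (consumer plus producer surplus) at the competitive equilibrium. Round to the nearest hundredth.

90.02

Set 75 - 5Q = 39.5 + 2Q, which gives 35.5 = 7Q, so Q* = 5.0714 and P* = 75 - 5(5.0714) = 49.6429.
Total surplus is the full triangle between the curves from 0 to Q*: (1/2)(5.0714)(75 - 39.5) = 90.0179.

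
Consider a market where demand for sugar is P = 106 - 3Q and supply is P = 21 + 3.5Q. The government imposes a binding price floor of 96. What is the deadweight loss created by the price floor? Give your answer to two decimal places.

Free-market equilibrium: 106 - 3Q = 21 + 3.5Q gives Q* = 13.0769, P* = 66.7692.
At P = 96, buyers demand (106 - 96)/3 = 3.3333 while sellers would supply more, so the quantity traded is 3.3333 at price 96.
The lost-trades triangle has base Q* - 3.3333 = 9.7436 and height equal to the gap between the curves at Q = 3.3333, which is 96 - 32.6667 = 63.3333. DWL = (1/2)(9.7436)(63.3333) = 308.547.

308.55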